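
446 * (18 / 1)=8028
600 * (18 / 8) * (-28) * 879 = -33226200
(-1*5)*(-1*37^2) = 6845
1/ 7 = 0.14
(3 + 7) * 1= 10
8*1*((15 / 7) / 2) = 60 / 7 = 8.57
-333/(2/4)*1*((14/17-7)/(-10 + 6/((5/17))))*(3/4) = 524475/1768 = 296.65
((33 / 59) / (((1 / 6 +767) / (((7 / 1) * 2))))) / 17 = 0.00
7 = 7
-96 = -96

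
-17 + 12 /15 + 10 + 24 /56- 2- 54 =-2162 /35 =-61.77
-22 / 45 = -0.49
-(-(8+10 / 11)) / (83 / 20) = 1960 / 913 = 2.15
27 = 27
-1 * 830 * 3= -2490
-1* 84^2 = -7056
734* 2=1468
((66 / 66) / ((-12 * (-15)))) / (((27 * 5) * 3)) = 1 / 72900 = 0.00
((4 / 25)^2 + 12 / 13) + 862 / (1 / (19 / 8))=66566457 / 32500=2048.20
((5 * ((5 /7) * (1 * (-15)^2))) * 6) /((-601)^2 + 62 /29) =978750 /73324237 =0.01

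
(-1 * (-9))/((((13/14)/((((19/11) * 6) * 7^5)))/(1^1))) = 241415748/143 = 1688222.01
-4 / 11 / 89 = -4 / 979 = -0.00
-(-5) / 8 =5 / 8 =0.62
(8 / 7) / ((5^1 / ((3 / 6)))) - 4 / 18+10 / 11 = 2776 / 3465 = 0.80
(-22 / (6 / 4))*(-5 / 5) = 44 / 3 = 14.67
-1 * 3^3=-27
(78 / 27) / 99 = 26 / 891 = 0.03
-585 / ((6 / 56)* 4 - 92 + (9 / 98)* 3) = 57330 / 8947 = 6.41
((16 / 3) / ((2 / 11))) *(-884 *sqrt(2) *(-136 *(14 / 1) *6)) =296231936 *sqrt(2) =418935221.50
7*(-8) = -56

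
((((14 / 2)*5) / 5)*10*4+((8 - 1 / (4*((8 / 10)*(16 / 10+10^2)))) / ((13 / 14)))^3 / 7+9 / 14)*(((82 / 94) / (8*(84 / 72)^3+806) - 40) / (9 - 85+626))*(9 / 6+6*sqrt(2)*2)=-47858947369777065482465247*sqrt(2) / 147462051014086961152000 - 47858947369777065482465247 / 1179696408112695689216000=-499.55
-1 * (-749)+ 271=1020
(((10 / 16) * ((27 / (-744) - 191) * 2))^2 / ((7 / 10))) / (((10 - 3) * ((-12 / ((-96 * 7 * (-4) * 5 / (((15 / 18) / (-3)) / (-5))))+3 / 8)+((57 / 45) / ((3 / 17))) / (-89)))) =1123692927080625 / 28417377352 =39542.46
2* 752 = 1504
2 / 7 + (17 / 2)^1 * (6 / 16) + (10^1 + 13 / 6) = 5255 / 336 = 15.64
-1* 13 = -13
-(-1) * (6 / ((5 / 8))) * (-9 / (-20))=108 / 25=4.32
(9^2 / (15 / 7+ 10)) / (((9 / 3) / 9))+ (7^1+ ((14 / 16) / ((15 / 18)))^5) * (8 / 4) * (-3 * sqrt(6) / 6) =1701 / 85-26484101 * sqrt(6) / 3200000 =-0.26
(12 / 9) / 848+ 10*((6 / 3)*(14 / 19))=14.74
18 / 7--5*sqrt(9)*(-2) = -192 / 7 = -27.43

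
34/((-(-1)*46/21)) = 357/23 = 15.52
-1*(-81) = 81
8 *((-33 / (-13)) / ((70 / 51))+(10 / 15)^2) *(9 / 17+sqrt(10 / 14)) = 75148 / 7735+75148 *sqrt(35) / 28665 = 25.22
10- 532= -522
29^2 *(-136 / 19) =-114376 / 19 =-6019.79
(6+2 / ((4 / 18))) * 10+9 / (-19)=2841 / 19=149.53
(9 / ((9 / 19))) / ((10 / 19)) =361 / 10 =36.10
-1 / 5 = -0.20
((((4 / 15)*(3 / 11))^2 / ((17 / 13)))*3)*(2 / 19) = 1248 / 977075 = 0.00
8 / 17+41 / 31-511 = -268352 / 527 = -509.21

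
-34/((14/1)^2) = -17/98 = -0.17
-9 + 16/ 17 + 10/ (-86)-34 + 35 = -5245/ 731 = -7.18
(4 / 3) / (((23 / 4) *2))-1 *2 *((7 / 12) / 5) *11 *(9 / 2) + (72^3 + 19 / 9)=373238.68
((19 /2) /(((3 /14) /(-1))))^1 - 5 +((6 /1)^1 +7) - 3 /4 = -445 /12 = -37.08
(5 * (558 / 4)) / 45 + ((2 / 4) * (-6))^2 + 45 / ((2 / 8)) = 409 / 2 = 204.50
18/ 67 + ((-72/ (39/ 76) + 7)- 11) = -125458/ 871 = -144.04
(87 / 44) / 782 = 87 / 34408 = 0.00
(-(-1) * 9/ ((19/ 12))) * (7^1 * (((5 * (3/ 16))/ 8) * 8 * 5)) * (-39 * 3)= -1658475/ 76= -21822.04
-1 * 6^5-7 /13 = -101095 /13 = -7776.54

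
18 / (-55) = -18 / 55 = -0.33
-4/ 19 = -0.21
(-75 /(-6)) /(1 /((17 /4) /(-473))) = -425 /3784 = -0.11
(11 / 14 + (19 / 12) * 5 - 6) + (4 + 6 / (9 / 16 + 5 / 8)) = 18761 / 1596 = 11.76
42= 42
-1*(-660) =660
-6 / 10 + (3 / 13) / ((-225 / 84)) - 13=-4448 / 325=-13.69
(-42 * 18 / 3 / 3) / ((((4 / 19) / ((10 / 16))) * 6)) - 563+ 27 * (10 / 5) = -8809 / 16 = -550.56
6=6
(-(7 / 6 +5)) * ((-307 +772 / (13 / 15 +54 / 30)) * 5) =6475 / 12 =539.58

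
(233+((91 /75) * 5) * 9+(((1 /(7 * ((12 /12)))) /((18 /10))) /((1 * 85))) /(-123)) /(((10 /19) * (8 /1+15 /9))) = 3599208931 /63670950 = 56.53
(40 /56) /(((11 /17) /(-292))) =-24820 /77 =-322.34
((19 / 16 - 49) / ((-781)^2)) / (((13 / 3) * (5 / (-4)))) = 459 / 31717972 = 0.00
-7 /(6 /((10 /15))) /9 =-7 /81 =-0.09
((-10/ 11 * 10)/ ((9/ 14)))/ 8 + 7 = 518/ 99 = 5.23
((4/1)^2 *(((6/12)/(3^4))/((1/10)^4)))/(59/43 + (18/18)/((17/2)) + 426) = 11696000/5062419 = 2.31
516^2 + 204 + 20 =266480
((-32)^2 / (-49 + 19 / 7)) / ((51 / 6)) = -3584 / 1377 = -2.60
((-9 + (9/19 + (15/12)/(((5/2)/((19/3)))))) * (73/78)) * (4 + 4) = -6862/171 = -40.13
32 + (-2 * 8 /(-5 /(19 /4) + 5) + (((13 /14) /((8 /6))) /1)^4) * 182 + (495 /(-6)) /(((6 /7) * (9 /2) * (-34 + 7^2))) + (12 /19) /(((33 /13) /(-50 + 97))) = -64675269043177 /99100108800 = -652.63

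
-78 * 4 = -312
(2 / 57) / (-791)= -2 / 45087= -0.00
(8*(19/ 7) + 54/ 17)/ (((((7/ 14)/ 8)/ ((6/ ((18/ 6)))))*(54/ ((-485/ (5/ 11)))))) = -50567264/ 3213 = -15738.33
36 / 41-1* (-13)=569 / 41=13.88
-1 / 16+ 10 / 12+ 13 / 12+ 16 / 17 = 2.80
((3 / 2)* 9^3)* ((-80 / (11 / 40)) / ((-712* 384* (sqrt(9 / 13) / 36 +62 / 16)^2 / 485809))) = 465911731134731700 / 12375714719731 -1541423181776400* sqrt(13) / 12375714719731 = 37198.18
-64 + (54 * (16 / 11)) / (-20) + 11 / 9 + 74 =3611 / 495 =7.29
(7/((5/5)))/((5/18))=126/5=25.20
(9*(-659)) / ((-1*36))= 659 / 4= 164.75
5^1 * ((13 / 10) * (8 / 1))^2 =2704 / 5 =540.80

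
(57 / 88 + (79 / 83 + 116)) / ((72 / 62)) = 26627357 / 262944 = 101.27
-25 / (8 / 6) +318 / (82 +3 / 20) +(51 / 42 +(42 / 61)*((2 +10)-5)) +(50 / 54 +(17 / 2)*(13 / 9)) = 6231079 / 1429596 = 4.36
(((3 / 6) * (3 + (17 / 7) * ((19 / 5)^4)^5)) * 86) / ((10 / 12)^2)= 989217741511879640284119433416 / 16689300537109375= 59272570429917.75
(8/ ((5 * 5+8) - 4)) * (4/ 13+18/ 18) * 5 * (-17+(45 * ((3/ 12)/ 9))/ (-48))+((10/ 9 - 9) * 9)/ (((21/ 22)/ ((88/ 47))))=-168661627/ 992264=-169.98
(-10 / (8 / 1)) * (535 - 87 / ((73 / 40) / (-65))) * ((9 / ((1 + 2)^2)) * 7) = -9283925 / 292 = -31794.26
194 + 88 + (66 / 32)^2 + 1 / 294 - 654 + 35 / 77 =-152039663 / 413952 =-367.29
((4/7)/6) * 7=2/3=0.67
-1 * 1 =-1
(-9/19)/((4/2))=-9/38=-0.24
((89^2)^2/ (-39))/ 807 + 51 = -61137118/ 31473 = -1942.53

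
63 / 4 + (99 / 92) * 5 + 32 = 1222 / 23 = 53.13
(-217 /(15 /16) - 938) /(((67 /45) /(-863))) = 45416238 /67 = 677854.30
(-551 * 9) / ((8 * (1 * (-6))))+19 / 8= 105.69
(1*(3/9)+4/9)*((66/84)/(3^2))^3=1331/2571912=0.00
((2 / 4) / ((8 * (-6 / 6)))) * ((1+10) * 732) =-2013 / 4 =-503.25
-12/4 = -3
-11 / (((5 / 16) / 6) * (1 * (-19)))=1056 / 95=11.12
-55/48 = -1.15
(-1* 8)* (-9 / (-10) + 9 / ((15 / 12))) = -324 / 5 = -64.80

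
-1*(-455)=455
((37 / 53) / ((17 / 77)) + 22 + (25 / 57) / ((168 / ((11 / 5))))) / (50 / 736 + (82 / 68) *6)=9988764346 / 2898555849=3.45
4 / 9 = 0.44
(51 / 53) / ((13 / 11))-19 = -12530 / 689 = -18.19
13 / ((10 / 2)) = 13 / 5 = 2.60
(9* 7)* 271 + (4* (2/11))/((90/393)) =2817569/165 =17076.18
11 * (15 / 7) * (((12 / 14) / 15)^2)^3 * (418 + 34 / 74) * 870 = 5689816704 / 19044431875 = 0.30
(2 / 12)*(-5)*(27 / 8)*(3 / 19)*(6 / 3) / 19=-135 / 2888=-0.05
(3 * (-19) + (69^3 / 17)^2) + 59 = 107918163659 / 289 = 373419251.42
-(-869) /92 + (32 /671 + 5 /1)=894703 /61732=14.49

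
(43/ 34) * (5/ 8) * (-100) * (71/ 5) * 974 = -37170275/ 34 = -1093243.38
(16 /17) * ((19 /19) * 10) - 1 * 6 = 58 /17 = 3.41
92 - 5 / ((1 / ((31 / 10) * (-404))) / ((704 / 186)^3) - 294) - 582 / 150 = 5707225312661117 / 64754017860975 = 88.14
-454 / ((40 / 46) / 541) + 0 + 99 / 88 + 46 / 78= -440628841 / 1560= -282454.39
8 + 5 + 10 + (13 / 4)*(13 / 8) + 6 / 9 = 2779 / 96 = 28.95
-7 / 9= -0.78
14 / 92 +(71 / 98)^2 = 149557 / 220892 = 0.68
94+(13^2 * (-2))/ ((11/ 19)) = -5388/ 11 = -489.82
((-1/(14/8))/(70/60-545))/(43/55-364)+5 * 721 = 548314079055/152098219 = 3605.00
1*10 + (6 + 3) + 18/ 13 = 265/ 13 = 20.38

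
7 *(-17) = -119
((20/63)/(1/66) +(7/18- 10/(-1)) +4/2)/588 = 4201/74088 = 0.06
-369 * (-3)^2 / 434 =-7.65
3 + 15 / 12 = 17 / 4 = 4.25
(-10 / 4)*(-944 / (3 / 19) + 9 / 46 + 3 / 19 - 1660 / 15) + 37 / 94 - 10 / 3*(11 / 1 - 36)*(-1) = 1243801563 / 82156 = 15139.51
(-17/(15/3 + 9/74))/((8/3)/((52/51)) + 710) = -8177/1755528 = -0.00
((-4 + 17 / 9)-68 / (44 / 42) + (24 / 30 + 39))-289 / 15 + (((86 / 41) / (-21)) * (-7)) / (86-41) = -2829407 / 60885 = -46.47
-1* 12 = -12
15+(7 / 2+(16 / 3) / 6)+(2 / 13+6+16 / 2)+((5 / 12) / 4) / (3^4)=1695449 / 50544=33.54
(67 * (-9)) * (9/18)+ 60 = -483/2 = -241.50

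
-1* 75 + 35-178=-218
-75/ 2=-37.50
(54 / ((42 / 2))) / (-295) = -18 / 2065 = -0.01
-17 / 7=-2.43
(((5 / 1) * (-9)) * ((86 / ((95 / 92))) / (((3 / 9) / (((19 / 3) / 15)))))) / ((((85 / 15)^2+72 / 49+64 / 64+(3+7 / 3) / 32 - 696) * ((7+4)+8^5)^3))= 20935152 / 102705390205528466375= 0.00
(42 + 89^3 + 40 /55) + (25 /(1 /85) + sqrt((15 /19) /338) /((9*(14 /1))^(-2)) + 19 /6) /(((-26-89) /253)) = 231108821 /330-87318*sqrt(570) /1235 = 698641.75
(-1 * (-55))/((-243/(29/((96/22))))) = -17545/11664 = -1.50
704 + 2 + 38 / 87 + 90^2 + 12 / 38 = 14557562 / 1653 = 8806.75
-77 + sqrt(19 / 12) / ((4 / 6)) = -77 + sqrt(57) / 4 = -75.11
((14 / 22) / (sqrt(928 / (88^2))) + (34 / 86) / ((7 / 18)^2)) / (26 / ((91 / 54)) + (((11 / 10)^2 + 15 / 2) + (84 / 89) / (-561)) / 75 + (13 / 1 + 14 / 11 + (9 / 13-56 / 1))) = -8937790290000 / 87151610427077-79511932500 * sqrt(58) / 8396666785333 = -0.17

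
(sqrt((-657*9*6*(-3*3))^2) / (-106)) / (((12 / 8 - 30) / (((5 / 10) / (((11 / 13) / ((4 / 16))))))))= 691821 / 44308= 15.61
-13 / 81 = -0.16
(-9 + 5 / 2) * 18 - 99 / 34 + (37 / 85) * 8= -19793 / 170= -116.43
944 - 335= 609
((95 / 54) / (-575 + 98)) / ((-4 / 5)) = 475 / 103032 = 0.00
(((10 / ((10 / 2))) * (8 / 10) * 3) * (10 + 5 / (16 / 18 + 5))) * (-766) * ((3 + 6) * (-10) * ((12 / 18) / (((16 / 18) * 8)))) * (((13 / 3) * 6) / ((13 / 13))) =463793850 / 53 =8750827.36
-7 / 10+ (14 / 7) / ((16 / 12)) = 4 / 5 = 0.80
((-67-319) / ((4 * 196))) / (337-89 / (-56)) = -193 / 132727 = -0.00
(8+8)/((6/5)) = 40/3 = 13.33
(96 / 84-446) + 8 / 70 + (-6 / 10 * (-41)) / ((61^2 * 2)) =-115841311 / 260470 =-444.74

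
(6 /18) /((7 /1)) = 1 /21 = 0.05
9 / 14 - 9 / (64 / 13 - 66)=2196 / 2779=0.79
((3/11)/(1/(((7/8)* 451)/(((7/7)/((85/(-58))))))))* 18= -2839.07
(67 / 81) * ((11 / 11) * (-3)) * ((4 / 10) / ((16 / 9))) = -67 / 120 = -0.56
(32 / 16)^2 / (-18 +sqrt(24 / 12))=-36 / 161 - 2 *sqrt(2) / 161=-0.24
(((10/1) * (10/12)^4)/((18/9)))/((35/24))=625/378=1.65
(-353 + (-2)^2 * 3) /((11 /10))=-310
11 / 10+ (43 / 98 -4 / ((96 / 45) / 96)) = -43723 / 245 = -178.46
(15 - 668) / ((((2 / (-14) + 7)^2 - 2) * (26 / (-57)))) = 1823829 / 57356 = 31.80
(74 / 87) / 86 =37 / 3741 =0.01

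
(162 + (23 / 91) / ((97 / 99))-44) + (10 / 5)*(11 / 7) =1071605 / 8827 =121.40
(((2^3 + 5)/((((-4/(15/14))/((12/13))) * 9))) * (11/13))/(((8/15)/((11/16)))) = -9075/23296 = -0.39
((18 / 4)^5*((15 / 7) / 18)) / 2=98415 / 896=109.84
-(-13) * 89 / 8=1157 / 8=144.62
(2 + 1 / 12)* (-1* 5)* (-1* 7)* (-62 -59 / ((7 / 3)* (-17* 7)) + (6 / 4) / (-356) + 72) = 744.35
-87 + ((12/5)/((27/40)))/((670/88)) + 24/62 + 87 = 0.85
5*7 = 35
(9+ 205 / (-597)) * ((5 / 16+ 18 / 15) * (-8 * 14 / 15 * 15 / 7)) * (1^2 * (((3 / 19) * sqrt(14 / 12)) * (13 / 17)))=-27.32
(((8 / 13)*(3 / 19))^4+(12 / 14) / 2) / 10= 2233723335 / 52109373134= 0.04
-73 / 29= -2.52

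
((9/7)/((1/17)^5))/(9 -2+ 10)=751689/7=107384.14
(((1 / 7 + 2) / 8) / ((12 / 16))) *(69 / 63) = 115 / 294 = 0.39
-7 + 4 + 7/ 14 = -5/ 2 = -2.50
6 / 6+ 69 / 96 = 1.72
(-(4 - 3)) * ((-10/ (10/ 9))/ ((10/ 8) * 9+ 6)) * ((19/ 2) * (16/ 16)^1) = 114/ 23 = 4.96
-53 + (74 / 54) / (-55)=-78742 / 1485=-53.02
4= 4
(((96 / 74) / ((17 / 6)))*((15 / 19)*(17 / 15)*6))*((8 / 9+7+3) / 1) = 18816 / 703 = 26.77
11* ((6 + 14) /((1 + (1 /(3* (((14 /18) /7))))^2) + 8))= 110 /9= 12.22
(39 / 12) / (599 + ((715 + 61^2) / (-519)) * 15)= 0.01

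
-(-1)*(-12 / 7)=-12 / 7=-1.71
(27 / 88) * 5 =135 / 88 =1.53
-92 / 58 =-46 / 29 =-1.59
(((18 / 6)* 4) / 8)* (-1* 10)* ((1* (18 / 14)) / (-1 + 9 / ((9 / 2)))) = -135 / 7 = -19.29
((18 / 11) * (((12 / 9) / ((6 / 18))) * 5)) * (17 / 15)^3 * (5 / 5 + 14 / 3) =668168 / 2475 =269.97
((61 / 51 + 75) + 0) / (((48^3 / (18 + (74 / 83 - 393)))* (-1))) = 60332093 / 234067968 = 0.26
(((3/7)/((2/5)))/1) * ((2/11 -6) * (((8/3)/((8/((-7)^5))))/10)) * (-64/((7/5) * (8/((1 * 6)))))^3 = -1548288000/11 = -140753454.55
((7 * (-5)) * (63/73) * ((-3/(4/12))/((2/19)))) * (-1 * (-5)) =1885275/146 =12912.84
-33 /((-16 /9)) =297 /16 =18.56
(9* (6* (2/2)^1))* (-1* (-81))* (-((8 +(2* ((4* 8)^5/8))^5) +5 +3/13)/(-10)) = 1180977535880029474454004329088452771172/65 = 18168885167385068837753910000000000000.00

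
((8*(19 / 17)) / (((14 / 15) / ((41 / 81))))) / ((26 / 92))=716680 / 41769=17.16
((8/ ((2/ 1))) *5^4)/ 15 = 500/ 3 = 166.67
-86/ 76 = -43/ 38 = -1.13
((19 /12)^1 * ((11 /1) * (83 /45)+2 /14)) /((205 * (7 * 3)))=30571 /4068225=0.01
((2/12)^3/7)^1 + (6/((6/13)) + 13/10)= 108113/7560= 14.30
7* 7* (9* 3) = 1323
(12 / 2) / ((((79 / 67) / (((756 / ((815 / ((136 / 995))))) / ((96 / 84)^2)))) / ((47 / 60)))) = 495769113 / 1281261500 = 0.39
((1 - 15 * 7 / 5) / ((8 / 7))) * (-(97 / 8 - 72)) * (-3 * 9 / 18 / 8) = 50295 / 256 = 196.46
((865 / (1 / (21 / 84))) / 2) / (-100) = -1.08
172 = 172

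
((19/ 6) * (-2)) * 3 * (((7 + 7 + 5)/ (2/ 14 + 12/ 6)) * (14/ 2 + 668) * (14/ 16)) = -796005/ 8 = -99500.62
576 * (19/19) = 576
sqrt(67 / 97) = sqrt(6499) / 97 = 0.83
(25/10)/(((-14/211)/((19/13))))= -20045/364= -55.07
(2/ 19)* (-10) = -20/ 19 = -1.05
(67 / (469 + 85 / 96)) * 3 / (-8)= -2412 / 45109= -0.05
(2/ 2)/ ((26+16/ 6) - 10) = 3/ 56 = 0.05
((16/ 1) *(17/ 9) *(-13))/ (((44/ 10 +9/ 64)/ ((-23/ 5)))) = 5204992/ 13077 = 398.03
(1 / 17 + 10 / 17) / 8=11 / 136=0.08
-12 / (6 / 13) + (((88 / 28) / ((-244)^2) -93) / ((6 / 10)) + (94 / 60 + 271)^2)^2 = 12081958279800201395346601 / 2198165717160000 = 5496381908.55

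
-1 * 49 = -49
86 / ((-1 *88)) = -43 / 44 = -0.98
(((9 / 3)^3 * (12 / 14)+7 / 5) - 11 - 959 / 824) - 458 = -12851709 / 28840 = -445.62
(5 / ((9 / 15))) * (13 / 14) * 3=325 / 14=23.21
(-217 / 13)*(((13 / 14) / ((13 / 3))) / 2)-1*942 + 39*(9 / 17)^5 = -942.17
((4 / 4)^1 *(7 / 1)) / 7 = 1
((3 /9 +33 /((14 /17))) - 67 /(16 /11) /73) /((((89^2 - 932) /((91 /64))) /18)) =0.15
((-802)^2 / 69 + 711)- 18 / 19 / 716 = 4708772305 / 469338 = 10032.80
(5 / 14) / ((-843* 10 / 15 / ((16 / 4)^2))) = -20 / 1967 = -0.01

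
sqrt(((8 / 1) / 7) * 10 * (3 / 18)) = 2 * sqrt(210) / 21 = 1.38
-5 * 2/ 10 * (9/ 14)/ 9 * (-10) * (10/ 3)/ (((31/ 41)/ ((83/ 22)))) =85075/ 7161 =11.88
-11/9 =-1.22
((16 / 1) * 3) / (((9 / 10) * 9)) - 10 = -110 / 27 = -4.07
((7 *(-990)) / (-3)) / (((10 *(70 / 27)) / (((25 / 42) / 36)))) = 165 / 112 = 1.47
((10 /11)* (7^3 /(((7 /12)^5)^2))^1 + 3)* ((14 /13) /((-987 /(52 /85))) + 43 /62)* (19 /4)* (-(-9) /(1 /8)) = 18171663529428864117 /1121908511185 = 16197099.27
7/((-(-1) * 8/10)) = 35/4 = 8.75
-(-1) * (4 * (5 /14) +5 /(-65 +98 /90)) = 27185 /20132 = 1.35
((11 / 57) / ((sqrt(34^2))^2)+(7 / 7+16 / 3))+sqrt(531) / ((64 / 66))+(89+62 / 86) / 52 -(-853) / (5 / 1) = 99* sqrt(59) / 32+10967759273 / 61389380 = 202.42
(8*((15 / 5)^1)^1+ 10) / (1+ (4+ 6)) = 34 / 11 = 3.09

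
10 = 10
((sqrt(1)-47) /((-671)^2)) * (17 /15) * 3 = -782 /2251205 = -0.00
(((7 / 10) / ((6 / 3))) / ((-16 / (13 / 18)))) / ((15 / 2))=-0.00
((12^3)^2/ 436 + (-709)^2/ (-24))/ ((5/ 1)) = -2819.29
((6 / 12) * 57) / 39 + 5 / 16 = 217 / 208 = 1.04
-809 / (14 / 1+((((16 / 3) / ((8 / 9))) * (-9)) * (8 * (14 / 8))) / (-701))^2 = -397543409 / 111724900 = -3.56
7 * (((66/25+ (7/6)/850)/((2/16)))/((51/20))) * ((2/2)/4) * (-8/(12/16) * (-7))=42245056/39015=1082.79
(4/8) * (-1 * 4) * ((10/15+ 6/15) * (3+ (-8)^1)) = 32/3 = 10.67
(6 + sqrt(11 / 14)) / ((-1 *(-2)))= sqrt(154) / 28 + 3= 3.44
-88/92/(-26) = 11/299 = 0.04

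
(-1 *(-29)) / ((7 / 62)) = 1798 / 7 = 256.86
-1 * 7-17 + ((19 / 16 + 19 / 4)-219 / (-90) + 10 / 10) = -3511 / 240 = -14.63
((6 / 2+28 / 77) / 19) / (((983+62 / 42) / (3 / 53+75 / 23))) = 1571094 / 2633567827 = 0.00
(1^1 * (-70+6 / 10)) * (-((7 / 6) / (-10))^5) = -5832029 / 3888000000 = -0.00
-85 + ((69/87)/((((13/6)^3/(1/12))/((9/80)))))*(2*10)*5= -10821895/127426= -84.93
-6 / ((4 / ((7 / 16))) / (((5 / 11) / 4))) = -0.07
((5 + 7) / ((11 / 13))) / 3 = 52 / 11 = 4.73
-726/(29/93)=-67518/29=-2328.21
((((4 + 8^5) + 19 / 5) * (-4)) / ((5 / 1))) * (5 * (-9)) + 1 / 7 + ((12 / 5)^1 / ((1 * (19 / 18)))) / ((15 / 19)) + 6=206489119 / 175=1179937.82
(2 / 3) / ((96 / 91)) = 91 / 144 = 0.63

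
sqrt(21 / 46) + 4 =sqrt(966) / 46 + 4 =4.68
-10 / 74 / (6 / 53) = -265 / 222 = -1.19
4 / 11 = 0.36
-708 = -708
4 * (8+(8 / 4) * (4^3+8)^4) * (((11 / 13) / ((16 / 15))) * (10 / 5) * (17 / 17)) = 341091300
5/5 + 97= 98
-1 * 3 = -3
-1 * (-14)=14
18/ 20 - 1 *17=-161/ 10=-16.10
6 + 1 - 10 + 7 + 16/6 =20/3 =6.67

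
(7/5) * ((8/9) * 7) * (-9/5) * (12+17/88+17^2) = -259749/55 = -4722.71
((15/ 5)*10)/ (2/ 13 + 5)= 5.82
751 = 751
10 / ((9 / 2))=20 / 9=2.22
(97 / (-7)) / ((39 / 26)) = -194 / 21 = -9.24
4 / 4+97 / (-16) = -5.06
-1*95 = -95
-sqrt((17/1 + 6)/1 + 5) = -5.29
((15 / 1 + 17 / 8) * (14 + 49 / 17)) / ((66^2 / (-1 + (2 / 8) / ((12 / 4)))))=-39319 / 646272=-0.06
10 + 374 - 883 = -499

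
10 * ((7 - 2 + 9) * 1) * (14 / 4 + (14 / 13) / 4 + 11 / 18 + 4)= 137270 / 117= 1173.25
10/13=0.77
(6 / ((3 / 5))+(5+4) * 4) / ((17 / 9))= 414 / 17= 24.35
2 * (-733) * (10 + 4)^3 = -4022704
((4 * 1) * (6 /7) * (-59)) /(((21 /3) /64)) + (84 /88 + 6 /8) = -3983781 /2156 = -1847.76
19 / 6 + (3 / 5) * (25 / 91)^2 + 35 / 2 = 514547 / 24843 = 20.71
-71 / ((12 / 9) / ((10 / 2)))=-1065 / 4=-266.25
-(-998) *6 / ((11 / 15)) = 89820 / 11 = 8165.45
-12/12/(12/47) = -47/12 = -3.92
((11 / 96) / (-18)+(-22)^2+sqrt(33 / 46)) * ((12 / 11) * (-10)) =-380155 / 72 -60 * sqrt(1518) / 253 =-5289.17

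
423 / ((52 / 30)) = 6345 / 26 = 244.04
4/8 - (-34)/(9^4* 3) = 19751/39366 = 0.50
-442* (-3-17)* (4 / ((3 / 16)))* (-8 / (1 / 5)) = -22630400 / 3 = -7543466.67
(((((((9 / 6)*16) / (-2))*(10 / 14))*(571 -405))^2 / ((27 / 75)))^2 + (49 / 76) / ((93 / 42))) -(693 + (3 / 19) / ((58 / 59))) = 1297016929573184397897 / 41011481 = 31625703289602.84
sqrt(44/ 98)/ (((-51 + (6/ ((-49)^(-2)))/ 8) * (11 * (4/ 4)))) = 4 * sqrt(22)/ 538923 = 0.00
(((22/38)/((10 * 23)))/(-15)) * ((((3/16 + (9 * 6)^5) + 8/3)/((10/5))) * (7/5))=-1697073939253/31464000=-53937.01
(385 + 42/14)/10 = 194/5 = 38.80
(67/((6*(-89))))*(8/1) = -268/267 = -1.00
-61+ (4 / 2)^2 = -57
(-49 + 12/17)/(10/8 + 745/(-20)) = 821/612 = 1.34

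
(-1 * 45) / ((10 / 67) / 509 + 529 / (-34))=52177590 / 18040147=2.89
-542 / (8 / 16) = -1084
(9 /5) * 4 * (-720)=-5184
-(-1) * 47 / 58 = 47 / 58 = 0.81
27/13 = 2.08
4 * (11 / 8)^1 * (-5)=-27.50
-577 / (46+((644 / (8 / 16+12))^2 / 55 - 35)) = -19834375 / 2037069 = -9.74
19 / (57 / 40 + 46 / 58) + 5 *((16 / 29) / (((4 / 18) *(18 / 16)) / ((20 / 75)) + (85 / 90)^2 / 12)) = 1657380680 / 146771639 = 11.29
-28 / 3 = -9.33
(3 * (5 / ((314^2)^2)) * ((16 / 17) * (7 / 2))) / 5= 0.00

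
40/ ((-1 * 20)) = -2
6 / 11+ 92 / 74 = 728 / 407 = 1.79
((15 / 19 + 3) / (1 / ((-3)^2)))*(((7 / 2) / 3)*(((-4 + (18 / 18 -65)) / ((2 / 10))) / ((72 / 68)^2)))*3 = -687820 / 19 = -36201.05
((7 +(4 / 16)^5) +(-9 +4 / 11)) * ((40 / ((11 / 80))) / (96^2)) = -460525 / 8921088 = -0.05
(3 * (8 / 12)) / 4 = 1 / 2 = 0.50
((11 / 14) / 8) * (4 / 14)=0.03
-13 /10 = -1.30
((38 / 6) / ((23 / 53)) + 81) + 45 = 9701 / 69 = 140.59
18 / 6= 3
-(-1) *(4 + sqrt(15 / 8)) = sqrt(30) / 4 + 4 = 5.37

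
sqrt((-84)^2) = 84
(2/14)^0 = 1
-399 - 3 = -402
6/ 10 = 3/ 5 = 0.60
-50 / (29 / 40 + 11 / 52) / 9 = -5.93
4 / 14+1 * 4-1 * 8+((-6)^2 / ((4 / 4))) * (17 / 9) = 450 / 7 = 64.29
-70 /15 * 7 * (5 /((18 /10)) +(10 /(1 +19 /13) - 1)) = -41209 /216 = -190.78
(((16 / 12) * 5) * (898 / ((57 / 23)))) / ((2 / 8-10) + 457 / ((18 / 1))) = 1652320 / 10697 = 154.47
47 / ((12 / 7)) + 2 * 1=353 / 12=29.42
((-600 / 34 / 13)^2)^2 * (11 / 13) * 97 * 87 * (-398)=-299262130200000000 / 31010762653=-9650266.70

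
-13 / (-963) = 13 / 963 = 0.01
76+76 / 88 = 1691 / 22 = 76.86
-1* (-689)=689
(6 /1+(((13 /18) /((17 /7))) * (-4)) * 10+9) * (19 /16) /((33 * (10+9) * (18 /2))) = 475 /727056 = 0.00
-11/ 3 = -3.67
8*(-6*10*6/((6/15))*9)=-64800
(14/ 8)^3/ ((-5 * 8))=-343/ 2560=-0.13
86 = 86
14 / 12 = 7 / 6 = 1.17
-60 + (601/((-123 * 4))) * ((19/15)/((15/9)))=-749419/12300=-60.93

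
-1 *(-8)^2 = -64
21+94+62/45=5237/45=116.38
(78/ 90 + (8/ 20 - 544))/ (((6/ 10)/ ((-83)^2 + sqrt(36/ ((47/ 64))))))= -56083349/ 9 - 130256*sqrt(47)/ 141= -6237816.49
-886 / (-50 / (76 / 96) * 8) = 8417 / 4800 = 1.75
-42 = -42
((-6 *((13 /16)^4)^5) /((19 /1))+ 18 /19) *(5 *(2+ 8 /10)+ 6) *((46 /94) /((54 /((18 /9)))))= 414893836932935773338168605 /1214517101530346834639192064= 0.34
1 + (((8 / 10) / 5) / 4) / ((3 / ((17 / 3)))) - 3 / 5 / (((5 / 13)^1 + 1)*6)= 301 / 300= 1.00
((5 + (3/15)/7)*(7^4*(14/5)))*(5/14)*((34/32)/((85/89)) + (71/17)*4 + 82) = 512196069/425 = 1205167.22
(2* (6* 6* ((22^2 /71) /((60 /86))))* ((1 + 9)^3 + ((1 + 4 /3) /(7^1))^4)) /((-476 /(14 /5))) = -4138.31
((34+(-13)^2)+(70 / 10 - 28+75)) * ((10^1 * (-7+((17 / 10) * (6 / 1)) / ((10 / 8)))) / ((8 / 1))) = 7453 / 20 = 372.65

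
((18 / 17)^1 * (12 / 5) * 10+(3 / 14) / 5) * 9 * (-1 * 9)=-2453571 / 1190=-2061.82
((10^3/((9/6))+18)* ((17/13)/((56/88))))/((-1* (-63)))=29546/1323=22.33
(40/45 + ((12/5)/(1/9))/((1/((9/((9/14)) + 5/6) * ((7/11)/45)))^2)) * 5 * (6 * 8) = 12018064/27225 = 441.43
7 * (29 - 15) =98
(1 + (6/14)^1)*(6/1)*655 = 39300/7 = 5614.29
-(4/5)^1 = -4/5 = -0.80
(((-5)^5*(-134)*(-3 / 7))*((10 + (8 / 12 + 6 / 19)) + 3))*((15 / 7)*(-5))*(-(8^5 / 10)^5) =-9456361793203356928730726400 / 931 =-10157209230078793693588320.00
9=9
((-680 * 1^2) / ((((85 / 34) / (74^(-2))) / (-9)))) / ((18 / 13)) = 442 / 1369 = 0.32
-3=-3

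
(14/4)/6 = 7/12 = 0.58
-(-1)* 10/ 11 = 10/ 11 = 0.91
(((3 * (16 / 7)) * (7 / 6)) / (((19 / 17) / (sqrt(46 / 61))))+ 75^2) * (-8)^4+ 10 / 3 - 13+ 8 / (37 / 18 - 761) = 557056 * sqrt(2806) / 1159+ 944247923399 / 40983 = 23065450.37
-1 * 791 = -791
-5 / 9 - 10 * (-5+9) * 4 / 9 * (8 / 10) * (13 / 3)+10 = -1409 / 27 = -52.19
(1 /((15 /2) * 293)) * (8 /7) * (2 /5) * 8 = 0.00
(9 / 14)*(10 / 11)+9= 738 / 77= 9.58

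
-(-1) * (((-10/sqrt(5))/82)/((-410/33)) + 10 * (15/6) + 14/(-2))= 33 * sqrt(5)/16810 + 18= 18.00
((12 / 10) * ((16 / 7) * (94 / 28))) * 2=18.42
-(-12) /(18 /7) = 14 /3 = 4.67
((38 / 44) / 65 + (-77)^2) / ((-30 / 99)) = -25435467 / 1300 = -19565.74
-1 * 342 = -342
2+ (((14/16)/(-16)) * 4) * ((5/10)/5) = 633/320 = 1.98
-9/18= -1/2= -0.50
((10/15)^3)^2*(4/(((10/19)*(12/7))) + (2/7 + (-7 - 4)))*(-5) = 42208/15309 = 2.76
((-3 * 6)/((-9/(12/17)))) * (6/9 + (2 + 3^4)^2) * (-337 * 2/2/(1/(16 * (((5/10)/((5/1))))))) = -445788992/85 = -5244576.38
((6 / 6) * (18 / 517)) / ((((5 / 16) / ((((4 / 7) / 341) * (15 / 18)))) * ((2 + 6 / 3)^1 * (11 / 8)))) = 384 / 13574869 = 0.00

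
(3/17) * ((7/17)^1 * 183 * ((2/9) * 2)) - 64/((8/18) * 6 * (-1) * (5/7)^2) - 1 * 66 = -94286/7225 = -13.05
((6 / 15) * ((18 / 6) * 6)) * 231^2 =1920996 / 5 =384199.20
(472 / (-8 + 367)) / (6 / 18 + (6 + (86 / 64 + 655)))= 45312 / 22838503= 0.00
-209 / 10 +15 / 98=-5083 / 245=-20.75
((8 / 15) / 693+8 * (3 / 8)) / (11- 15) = -31193 / 41580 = -0.75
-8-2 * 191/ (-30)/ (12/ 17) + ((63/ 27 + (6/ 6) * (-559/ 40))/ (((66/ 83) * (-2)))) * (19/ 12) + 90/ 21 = 25.91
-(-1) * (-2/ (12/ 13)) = -13/ 6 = -2.17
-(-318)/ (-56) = -159/ 28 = -5.68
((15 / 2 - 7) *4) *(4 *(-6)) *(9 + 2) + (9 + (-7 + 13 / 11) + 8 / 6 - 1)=-17308 / 33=-524.48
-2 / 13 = -0.15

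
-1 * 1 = -1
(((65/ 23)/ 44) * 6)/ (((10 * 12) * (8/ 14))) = 91/ 16192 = 0.01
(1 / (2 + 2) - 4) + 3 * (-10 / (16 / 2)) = -15 / 2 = -7.50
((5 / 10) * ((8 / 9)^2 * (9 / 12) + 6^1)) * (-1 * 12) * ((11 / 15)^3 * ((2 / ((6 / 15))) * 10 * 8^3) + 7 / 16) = -1940916361 / 4860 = -399365.51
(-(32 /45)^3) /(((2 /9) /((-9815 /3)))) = 32161792 /6075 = 5294.12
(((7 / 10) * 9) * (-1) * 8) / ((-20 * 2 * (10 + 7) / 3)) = 189 / 850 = 0.22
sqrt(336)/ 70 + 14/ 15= 2 * sqrt(21)/ 35 + 14/ 15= 1.20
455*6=2730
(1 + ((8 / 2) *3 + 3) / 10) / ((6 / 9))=15 / 4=3.75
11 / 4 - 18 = -61 / 4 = -15.25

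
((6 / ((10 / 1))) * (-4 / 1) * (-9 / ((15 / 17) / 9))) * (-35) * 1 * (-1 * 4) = 154224 / 5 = 30844.80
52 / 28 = 13 / 7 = 1.86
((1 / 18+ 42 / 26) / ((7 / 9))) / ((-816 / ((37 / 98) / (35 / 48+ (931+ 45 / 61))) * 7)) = -51911 / 340878796076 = -0.00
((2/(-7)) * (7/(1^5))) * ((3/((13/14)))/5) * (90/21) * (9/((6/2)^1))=-216/13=-16.62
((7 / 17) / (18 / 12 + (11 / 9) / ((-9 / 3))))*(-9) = -3402 / 1003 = -3.39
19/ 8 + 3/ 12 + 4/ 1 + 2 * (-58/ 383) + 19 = 77587/ 3064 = 25.32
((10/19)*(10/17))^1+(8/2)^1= 1392/323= 4.31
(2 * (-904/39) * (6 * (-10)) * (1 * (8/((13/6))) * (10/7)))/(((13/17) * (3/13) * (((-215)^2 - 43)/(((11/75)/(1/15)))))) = 108190720/27316653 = 3.96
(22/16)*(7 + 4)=121/8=15.12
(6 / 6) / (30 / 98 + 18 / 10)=0.47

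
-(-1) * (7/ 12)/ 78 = 7/ 936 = 0.01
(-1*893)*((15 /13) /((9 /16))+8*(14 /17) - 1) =-4523045 /663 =-6822.09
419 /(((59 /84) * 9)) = 66.28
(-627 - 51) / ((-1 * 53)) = 678 / 53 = 12.79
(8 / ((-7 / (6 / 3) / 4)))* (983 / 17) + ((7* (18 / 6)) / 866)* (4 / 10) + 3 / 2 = -271631057 / 515270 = -527.16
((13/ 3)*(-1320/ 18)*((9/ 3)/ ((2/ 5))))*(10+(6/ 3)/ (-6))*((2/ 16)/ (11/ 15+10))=-268.31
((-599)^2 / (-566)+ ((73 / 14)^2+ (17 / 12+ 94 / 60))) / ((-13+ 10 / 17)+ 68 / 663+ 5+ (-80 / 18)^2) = -374678127603 / 7722462965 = -48.52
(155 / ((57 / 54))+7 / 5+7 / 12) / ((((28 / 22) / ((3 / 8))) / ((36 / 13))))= 16796439 / 138320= 121.43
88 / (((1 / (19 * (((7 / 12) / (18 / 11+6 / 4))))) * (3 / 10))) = 643720 / 621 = 1036.59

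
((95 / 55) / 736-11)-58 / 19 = -2161271 / 153824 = -14.05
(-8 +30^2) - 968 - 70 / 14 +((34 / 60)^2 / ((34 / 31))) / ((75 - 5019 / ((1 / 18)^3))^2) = -124917913150092735673 / 1542196458643120200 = -81.00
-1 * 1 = -1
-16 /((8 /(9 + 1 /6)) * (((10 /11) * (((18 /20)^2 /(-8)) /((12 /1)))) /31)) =6001600 /81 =74093.83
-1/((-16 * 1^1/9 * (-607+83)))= -9/8384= -0.00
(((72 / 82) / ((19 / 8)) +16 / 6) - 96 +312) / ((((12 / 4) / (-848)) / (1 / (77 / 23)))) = -9983863552 / 539847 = -18493.88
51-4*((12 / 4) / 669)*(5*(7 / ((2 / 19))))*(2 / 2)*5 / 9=95707 / 2007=47.69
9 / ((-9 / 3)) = -3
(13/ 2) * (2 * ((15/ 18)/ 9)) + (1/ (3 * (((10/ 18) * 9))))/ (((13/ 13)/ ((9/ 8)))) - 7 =-6179/ 1080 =-5.72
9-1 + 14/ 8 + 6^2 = 183/ 4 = 45.75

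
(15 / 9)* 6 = 10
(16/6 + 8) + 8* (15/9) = 24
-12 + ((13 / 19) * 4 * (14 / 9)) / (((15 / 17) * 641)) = -11.99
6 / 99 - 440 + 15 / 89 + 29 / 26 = -438.66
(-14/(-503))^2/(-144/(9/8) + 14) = -98/14421513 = -0.00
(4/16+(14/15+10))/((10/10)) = 671/60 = 11.18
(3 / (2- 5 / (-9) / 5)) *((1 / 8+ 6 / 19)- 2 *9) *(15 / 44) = -1080945 / 127072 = -8.51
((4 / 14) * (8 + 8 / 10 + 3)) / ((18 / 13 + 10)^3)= 129623 / 56731360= 0.00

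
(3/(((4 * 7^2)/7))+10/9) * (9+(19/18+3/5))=12.98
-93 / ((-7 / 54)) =5022 / 7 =717.43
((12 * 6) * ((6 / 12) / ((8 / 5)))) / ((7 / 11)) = 495 / 14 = 35.36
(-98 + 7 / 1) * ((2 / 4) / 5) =-91 / 10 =-9.10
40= 40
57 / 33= 1.73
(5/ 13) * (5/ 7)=0.27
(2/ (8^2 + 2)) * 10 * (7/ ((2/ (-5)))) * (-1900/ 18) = 166250/ 297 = 559.76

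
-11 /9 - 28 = -263 /9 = -29.22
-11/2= -5.50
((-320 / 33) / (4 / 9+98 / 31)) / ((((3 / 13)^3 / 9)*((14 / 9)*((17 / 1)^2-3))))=-1886040 / 426041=-4.43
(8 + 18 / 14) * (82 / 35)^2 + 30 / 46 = 2036201 / 39445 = 51.62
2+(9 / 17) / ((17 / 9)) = 659 / 289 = 2.28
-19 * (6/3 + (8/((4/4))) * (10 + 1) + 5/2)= -3515/2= -1757.50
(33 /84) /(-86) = -11 /2408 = -0.00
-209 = -209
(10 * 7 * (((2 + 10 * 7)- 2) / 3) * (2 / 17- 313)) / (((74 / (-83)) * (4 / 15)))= 2704046625 / 1258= 2149480.62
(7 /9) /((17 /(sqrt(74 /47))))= 0.06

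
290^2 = 84100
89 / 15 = 5.93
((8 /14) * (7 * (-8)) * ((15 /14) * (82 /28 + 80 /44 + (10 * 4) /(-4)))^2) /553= -294516450 /160658113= -1.83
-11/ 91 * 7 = -11/ 13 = -0.85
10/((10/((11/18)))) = 0.61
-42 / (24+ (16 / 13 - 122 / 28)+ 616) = -2548 / 38637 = -0.07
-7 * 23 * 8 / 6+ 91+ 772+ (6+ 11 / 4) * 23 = 849.58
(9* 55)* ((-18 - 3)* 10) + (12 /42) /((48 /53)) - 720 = -17584507 /168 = -104669.68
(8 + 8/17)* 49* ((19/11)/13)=134064/2431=55.15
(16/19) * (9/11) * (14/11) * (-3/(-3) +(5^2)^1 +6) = 28.06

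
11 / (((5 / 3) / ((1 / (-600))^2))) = 11 / 600000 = 0.00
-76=-76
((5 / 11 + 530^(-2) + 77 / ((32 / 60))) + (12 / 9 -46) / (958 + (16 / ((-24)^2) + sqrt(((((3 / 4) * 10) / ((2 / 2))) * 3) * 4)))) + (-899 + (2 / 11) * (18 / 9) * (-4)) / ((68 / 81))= -115932298230989650931 / 124951639100624600 + 173664 * sqrt(10) / 1189374481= -927.82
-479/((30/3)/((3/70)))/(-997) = 1437/697900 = 0.00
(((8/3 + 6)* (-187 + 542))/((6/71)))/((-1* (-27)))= 327665/243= 1348.42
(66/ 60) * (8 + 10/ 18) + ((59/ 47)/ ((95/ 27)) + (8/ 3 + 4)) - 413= -6374393/ 16074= -396.57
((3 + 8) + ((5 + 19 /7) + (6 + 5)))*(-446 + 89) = -10608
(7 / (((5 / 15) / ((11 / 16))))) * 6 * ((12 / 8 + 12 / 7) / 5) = 891 / 16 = 55.69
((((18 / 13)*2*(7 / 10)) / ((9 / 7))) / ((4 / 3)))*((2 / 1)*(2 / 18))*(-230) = -2254 / 39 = -57.79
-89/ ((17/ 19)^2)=-32129/ 289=-111.17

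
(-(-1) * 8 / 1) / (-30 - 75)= -8 / 105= -0.08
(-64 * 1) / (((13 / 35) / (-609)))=1364160 / 13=104935.38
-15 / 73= -0.21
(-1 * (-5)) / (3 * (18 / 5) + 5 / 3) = 0.40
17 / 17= 1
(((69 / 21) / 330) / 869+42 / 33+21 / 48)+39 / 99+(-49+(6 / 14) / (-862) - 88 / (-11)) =-38.90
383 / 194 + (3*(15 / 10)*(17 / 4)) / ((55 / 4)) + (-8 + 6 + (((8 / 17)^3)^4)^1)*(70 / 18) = -123429089624287622753 / 27974606720586974415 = -4.41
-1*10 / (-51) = 0.20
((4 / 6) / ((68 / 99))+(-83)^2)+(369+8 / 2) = 246941 / 34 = 7262.97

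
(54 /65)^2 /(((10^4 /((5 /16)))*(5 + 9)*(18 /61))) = 4941 /946400000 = 0.00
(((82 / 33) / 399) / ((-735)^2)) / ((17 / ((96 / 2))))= 1312 / 40307807925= 0.00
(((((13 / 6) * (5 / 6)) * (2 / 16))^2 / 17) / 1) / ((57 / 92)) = 97175 / 20093184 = 0.00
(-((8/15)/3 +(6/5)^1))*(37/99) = -2294/4455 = -0.51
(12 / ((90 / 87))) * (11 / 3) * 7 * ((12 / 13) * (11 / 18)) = 98252 / 585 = 167.95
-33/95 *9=-297/95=-3.13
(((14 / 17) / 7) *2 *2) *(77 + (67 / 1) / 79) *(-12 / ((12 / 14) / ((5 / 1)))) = -3444000 / 1343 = -2564.41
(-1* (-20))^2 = 400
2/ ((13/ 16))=32/ 13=2.46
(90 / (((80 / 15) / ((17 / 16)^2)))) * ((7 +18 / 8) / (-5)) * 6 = -866133 / 4096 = -211.46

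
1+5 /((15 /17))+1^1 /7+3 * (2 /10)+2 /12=1591 /210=7.58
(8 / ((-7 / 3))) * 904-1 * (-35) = -21451 / 7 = -3064.43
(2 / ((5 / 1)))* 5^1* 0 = 0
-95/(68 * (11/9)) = -855/748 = -1.14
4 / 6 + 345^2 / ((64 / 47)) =16782653 / 192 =87409.65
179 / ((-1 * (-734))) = 179 / 734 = 0.24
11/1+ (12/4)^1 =14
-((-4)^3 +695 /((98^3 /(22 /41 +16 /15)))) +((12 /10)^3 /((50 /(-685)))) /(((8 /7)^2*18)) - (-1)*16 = 22861552580047 /289416540000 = 78.99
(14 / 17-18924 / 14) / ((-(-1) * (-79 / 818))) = 131498408 / 9401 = 13987.70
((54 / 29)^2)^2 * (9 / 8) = 9565938 / 707281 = 13.52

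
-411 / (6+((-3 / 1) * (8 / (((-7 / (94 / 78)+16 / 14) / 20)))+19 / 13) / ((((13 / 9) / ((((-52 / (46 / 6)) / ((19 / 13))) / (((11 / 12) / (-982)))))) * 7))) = -1415243291 / 176678139686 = -0.01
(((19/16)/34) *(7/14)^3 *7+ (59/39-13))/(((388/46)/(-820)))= 9168359935/8231808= 1113.77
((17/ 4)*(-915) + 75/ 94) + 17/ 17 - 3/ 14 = -5115511/ 1316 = -3887.17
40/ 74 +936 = 34652/ 37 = 936.54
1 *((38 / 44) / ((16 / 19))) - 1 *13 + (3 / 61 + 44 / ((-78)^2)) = -11.92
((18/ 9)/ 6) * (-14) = -14/ 3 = -4.67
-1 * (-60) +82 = 142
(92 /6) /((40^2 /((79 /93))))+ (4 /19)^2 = 4227137 /80575200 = 0.05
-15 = -15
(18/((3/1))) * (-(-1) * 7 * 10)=420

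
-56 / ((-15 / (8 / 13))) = 448 / 195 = 2.30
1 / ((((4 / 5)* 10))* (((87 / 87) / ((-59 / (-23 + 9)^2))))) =-59 / 1568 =-0.04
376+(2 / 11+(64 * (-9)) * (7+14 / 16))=-4159.82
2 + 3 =5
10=10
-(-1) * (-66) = -66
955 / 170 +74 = 2707 / 34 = 79.62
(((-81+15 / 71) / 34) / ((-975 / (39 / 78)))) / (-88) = -239 / 17260100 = -0.00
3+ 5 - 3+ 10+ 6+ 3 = 24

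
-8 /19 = -0.42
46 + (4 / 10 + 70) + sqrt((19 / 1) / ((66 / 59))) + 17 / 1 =sqrt(73986) / 66 + 667 / 5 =137.52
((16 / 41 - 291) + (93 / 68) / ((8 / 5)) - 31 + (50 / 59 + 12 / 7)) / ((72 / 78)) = -38103695695 / 110538624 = -344.71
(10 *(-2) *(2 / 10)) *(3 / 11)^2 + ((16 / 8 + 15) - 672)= -79291 / 121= -655.30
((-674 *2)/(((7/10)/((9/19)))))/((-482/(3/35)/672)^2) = -13.03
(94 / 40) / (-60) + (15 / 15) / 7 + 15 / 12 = 11371 / 8400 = 1.35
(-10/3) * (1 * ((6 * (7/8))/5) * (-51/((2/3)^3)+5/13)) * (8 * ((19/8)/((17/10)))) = 11877565/1768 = 6718.08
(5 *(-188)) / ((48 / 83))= -19505 / 12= -1625.42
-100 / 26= -50 / 13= -3.85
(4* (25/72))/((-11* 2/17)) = -425/396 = -1.07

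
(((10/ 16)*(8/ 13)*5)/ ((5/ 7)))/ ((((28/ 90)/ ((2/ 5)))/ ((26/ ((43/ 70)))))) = 6300/ 43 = 146.51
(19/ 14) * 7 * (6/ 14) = 57/ 14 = 4.07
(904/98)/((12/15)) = 565/49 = 11.53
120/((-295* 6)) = -0.07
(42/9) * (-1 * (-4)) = 18.67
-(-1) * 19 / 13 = 19 / 13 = 1.46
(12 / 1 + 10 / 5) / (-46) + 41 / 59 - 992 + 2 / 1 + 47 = -1279121 / 1357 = -942.61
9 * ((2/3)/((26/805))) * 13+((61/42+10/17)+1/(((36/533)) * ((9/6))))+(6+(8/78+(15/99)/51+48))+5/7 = 162893365/65637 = 2481.73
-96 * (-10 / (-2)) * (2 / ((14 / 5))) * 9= -21600 / 7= -3085.71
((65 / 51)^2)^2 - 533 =-3588001508 / 6765201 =-530.36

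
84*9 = 756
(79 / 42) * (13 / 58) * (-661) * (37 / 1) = -25117339 / 2436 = -10310.89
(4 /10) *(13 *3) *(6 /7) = 468 /35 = 13.37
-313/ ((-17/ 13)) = 4069/ 17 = 239.35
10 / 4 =2.50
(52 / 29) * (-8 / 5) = -416 / 145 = -2.87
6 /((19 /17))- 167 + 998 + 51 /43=684282 /817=837.55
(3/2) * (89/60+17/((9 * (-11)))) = 2597/1320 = 1.97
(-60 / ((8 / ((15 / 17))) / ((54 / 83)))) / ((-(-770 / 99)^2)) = 19683 / 276556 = 0.07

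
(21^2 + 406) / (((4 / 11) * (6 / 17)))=158389 / 24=6599.54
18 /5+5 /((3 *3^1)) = 4.16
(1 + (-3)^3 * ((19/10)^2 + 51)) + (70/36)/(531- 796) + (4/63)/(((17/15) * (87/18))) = -242551174919/164612700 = -1473.47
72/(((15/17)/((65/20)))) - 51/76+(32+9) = 116101/380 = 305.53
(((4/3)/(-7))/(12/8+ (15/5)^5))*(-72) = 64/1141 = 0.06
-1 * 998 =-998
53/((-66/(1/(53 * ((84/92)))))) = -0.02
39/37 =1.05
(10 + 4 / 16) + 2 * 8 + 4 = 121 / 4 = 30.25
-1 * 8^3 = -512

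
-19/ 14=-1.36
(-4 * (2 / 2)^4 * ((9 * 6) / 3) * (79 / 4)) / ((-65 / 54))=76788 / 65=1181.35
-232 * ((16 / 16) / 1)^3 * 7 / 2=-812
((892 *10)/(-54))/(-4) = 1115/27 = 41.30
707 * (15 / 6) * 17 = 60095 / 2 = 30047.50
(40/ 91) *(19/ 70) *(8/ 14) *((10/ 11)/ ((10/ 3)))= 912/ 49049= 0.02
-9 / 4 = -2.25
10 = 10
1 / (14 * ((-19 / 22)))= -11 / 133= -0.08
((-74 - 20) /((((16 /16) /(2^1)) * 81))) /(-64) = 47 /1296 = 0.04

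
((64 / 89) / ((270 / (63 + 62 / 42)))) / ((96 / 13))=0.02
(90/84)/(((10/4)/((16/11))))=48/77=0.62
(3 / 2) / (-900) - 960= -576001 / 600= -960.00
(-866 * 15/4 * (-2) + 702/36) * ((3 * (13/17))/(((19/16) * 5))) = 4065048/1615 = 2517.06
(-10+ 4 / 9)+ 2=-68 / 9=-7.56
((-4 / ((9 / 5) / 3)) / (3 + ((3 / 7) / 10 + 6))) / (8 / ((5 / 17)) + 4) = -1750 / 74061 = -0.02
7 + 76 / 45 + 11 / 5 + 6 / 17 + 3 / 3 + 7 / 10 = 19801 / 1530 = 12.94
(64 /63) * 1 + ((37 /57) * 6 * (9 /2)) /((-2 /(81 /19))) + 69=32.66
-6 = -6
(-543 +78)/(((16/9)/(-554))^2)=-2889997785/64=-45156215.39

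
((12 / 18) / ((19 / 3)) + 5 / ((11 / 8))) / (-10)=-391 / 1045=-0.37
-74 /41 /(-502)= 37 /10291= 0.00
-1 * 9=-9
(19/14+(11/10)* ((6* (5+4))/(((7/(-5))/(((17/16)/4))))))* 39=-173199/448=-386.60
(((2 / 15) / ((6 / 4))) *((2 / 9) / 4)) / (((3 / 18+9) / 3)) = 4 / 2475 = 0.00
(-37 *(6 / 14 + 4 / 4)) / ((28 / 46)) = -4255 / 49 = -86.84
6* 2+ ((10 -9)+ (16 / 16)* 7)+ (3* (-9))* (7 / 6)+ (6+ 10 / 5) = -7 / 2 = -3.50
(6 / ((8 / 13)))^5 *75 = 6766814925 / 1024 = 6608217.70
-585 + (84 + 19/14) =-499.64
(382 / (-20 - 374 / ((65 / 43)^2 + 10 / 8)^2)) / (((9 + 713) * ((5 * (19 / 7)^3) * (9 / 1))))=-0.00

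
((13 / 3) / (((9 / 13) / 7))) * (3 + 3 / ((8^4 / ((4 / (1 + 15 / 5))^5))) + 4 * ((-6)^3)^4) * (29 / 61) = 407846210911647235 / 2248704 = 181369451431.42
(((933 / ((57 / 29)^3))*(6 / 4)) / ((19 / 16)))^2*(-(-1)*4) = 14728168046192896 / 152852067369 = 96355.70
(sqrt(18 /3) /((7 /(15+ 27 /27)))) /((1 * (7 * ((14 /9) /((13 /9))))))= 104 * sqrt(6) /343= 0.74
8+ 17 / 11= 105 / 11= 9.55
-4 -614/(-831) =-2710/831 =-3.26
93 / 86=1.08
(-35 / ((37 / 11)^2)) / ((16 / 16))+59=76536 / 1369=55.91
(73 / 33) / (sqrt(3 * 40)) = 73 * sqrt(30) / 1980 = 0.20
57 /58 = 0.98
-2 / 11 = -0.18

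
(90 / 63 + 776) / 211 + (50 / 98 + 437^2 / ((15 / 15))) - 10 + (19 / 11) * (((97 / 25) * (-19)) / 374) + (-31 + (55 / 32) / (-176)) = 51975797853094897 / 272221734400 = 190931.84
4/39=0.10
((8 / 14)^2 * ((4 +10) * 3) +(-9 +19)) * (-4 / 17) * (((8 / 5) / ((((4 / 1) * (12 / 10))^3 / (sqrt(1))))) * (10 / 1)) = -10375 / 12852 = -0.81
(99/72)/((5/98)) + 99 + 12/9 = 7637/60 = 127.28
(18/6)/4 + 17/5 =83/20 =4.15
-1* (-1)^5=1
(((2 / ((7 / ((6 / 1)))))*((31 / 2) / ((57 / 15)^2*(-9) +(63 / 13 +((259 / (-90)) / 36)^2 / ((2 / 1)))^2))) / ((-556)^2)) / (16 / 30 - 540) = 3247513506993600000 / 2169555139092780615627123071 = 0.00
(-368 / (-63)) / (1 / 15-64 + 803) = 40 / 5061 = 0.01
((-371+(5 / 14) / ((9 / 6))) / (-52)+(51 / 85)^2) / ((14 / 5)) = 102239 / 38220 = 2.68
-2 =-2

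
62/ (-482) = -31/ 241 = -0.13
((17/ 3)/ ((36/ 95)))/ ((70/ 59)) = 19057/ 1512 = 12.60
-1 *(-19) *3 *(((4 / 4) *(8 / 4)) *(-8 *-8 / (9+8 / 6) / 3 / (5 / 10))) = 14592 / 31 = 470.71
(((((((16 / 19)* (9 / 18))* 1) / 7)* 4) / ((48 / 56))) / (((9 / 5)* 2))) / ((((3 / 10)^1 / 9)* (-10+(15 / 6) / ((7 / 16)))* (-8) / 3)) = 35 / 171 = 0.20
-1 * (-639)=639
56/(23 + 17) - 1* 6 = -4.60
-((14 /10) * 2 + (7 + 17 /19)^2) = -117554 /1805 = -65.13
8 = 8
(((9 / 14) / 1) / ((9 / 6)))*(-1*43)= -129 / 7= -18.43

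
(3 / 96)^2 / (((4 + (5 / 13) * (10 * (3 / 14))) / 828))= 18837 / 112384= 0.17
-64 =-64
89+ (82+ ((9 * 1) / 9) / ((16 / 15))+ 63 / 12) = 177.19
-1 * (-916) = 916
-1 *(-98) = 98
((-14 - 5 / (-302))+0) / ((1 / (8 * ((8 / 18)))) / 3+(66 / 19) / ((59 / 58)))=-75743728 / 19004709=-3.99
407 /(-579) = -407 /579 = -0.70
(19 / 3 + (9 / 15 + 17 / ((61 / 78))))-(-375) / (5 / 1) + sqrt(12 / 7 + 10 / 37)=105.08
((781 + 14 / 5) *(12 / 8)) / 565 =11757 / 5650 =2.08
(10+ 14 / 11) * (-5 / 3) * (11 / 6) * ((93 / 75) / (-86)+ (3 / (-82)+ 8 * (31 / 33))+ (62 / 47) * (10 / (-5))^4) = -121091626624 / 123048585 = -984.10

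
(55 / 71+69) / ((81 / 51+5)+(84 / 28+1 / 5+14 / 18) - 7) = 1894905 / 96844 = 19.57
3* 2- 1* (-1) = 7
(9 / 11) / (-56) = -9 / 616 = -0.01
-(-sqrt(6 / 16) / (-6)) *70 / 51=-35 *sqrt(6) / 612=-0.14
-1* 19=-19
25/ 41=0.61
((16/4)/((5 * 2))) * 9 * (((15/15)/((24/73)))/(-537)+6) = 15451/716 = 21.58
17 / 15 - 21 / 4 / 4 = -43 / 240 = -0.18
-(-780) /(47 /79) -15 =60915 /47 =1296.06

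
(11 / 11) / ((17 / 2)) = 2 / 17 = 0.12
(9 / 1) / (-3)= -3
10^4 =10000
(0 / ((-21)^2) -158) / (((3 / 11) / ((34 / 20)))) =-14773 / 15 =-984.87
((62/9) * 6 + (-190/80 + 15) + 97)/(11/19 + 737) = 68837/336336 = 0.20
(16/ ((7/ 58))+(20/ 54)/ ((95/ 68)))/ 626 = 238508/ 1123983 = 0.21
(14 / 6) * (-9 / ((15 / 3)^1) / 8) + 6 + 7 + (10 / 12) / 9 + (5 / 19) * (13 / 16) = 524549 / 41040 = 12.78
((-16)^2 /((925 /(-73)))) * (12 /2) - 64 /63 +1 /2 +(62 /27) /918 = -19536822931 /160489350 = -121.73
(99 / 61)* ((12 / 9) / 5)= 132 / 305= 0.43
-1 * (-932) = 932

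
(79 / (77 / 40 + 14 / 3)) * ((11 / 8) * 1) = 13035 / 791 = 16.48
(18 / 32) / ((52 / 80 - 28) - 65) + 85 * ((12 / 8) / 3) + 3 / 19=5987119 / 140372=42.65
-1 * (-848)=848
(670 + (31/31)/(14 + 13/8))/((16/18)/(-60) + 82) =1130733/138350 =8.17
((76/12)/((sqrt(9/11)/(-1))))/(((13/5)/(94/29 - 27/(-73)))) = -726275 * sqrt(11)/247689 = -9.73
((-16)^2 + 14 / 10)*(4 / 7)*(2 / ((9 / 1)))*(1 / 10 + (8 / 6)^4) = 1510652 / 14175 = 106.57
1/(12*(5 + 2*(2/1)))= 0.01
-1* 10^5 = -100000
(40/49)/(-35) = -8/343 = -0.02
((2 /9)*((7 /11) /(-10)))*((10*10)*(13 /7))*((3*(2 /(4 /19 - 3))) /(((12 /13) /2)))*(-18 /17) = -128440 /9911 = -12.96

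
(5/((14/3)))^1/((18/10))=25/42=0.60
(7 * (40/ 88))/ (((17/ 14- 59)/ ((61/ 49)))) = -610/ 8899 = -0.07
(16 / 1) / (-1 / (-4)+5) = 64 / 21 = 3.05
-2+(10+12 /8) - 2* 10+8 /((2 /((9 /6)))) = -9 /2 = -4.50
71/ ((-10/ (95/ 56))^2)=25631/ 12544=2.04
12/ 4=3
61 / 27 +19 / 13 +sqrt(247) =1306 / 351 +sqrt(247) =19.44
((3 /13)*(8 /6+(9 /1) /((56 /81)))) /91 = 2411 /66248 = 0.04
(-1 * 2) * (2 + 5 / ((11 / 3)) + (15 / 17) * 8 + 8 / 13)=-53666 / 2431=-22.08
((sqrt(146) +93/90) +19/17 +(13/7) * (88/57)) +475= sqrt(146) +32559631/67830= 492.10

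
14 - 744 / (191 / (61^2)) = -2765750 / 191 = -14480.37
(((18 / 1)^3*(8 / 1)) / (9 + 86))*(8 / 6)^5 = 2069.56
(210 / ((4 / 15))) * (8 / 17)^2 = 50400 / 289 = 174.39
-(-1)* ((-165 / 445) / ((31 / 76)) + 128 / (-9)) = -375724 / 24831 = -15.13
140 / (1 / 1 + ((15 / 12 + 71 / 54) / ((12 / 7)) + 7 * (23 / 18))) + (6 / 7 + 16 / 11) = 16610086 / 1141679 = 14.55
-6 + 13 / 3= -5 / 3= -1.67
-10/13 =-0.77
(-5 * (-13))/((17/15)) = 975/17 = 57.35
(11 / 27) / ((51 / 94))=1034 / 1377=0.75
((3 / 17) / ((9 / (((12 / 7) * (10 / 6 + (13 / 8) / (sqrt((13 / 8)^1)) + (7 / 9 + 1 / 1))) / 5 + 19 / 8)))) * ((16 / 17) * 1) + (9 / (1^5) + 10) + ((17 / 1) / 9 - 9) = 16 * sqrt(26) / 10115 + 1088279 / 91035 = 11.96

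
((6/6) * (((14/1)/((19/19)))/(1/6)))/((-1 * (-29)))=84/29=2.90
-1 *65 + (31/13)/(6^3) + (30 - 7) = -41.99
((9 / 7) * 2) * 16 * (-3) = -864 / 7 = -123.43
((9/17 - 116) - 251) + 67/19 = -117231/323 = -362.94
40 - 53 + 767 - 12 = 742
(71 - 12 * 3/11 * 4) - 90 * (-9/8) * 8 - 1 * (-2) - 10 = 9459/11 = 859.91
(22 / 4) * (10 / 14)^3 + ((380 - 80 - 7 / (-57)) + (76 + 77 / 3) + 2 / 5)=26341313 / 65170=404.19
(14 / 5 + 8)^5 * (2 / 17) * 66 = 1140890.04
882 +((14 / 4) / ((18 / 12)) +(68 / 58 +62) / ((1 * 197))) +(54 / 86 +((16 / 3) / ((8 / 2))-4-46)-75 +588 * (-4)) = -1172076985 / 736977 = -1590.38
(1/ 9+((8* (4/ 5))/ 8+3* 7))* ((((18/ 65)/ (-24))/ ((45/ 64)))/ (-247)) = 15776/ 10837125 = 0.00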